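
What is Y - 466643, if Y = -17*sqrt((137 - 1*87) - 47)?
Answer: -466643 - 17*sqrt(3) ≈ -4.6667e+5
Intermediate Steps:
Y = -17*sqrt(3) (Y = -17*sqrt((137 - 87) - 47) = -17*sqrt(50 - 47) = -17*sqrt(3) ≈ -29.445)
Y - 466643 = -17*sqrt(3) - 466643 = -466643 - 17*sqrt(3)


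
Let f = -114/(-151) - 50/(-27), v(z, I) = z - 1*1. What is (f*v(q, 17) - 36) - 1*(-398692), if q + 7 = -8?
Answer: 1625150464/4077 ≈ 3.9861e+5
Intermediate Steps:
q = -15 (q = -7 - 8 = -15)
v(z, I) = -1 + z (v(z, I) = z - 1 = -1 + z)
f = 10628/4077 (f = -114*(-1/151) - 50*(-1/27) = 114/151 + 50/27 = 10628/4077 ≈ 2.6068)
(f*v(q, 17) - 36) - 1*(-398692) = (10628*(-1 - 15)/4077 - 36) - 1*(-398692) = ((10628/4077)*(-16) - 36) + 398692 = (-170048/4077 - 36) + 398692 = -316820/4077 + 398692 = 1625150464/4077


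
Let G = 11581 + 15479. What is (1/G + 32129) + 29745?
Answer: 1674310441/27060 ≈ 61874.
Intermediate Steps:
G = 27060
(1/G + 32129) + 29745 = (1/27060 + 32129) + 29745 = 869410741/27060 + 29745 = 1674310441/27060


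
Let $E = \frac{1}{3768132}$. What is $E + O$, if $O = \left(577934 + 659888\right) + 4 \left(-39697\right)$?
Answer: $\frac{4065942544489}{3768132} \approx 1.079 \cdot 10^{6}$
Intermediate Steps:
$O = 1079034$ ($O = 1237822 - 158788 = 1079034$)
$E = \frac{1}{3768132} \approx 2.6538 \cdot 10^{-7}$
$E + O = \frac{1}{3768132} + 1079034 = \frac{4065942544489}{3768132}$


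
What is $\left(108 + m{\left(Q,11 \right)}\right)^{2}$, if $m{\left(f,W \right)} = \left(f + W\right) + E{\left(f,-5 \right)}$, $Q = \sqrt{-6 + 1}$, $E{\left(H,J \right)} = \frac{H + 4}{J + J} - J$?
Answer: $\frac{1527291}{100} + \frac{5562 i \sqrt{5}}{25} \approx 15273.0 + 497.48 i$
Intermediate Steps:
$E{\left(H,J \right)} = - J + \frac{4 + H}{2 J}$ ($E{\left(H,J \right)} = \frac{4 + H}{2 J} - J = - J + \frac{4 + H}{2 J}$)
$Q = i \sqrt{5}$ ($Q = \sqrt{-5} = i \sqrt{5} \approx 2.2361 i$)
$m{\left(f,W \right)} = \frac{23}{5} + W + \frac{9 f}{10}$ ($m{\left(f,W \right)} = \left(f + W\right) + \frac{2 + \frac{f}{2} - \left(-5\right)^{2}}{-5} = \left(W + f\right) - \frac{2 + \frac{f}{2} - 25}{5} = \left(W + f\right) - \frac{-23 + \frac{f}{2}}{5} = \left(W + f\right) - \left(- \frac{23}{5} + \frac{f}{10}\right) = \frac{23}{5} + W + \frac{9 f}{10}$)
$\left(108 + m{\left(Q,11 \right)}\right)^{2} = \left(108 + \left(\frac{23}{5} + 11 + \frac{9 i \sqrt{5}}{10}\right)\right)^{2} = \left(108 + \left(\frac{78}{5} + \frac{9 i \sqrt{5}}{10}\right)\right)^{2} = \left(\frac{618}{5} + \frac{9 i \sqrt{5}}{10}\right)^{2}$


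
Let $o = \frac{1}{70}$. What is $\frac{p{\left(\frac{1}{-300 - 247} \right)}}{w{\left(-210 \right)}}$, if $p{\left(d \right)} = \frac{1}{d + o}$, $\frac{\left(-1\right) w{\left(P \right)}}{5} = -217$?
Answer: $\frac{1094}{14787} \approx 0.073984$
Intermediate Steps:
$o = \frac{1}{70} \approx 0.014286$
$w{\left(P \right)} = 1085$ ($w{\left(P \right)} = \left(-5\right) \left(-217\right) = 1085$)
$p{\left(d \right)} = \frac{1}{\frac{1}{70} + d}$ ($p{\left(d \right)} = \frac{1}{d + \frac{1}{70}} = \frac{1}{\frac{1}{70} + d}$)
$\frac{p{\left(\frac{1}{-300 - 247} \right)}}{w{\left(-210 \right)}} = \frac{70 \frac{1}{1 + \frac{70}{-300 - 247}}}{1085} = \frac{70}{1 + \frac{70}{-547}} \cdot \frac{1}{1085} = \frac{70}{1 + 70 \left(- \frac{1}{547}\right)} \frac{1}{1085} = \frac{70}{1 - \frac{70}{547}} \cdot \frac{1}{1085} = \frac{70}{\frac{477}{547}} \cdot \frac{1}{1085} = 70 \cdot \frac{547}{477} \cdot \frac{1}{1085} = \frac{38290}{477} \cdot \frac{1}{1085} = \frac{1094}{14787}$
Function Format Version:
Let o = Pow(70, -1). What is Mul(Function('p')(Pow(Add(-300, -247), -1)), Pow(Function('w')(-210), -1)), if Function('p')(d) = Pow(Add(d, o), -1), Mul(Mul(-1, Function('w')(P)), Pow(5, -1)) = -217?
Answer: Rational(1094, 14787) ≈ 0.073984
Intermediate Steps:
o = Rational(1, 70) ≈ 0.014286
Function('w')(P) = 1085 (Function('w')(P) = Mul(-5, -217) = 1085)
Function('p')(d) = Pow(Add(Rational(1, 70), d), -1) (Function('p')(d) = Pow(Add(d, Rational(1, 70)), -1) = Pow(Add(Rational(1, 70), d), -1))
Mul(Function('p')(Pow(Add(-300, -247), -1)), Pow(Function('w')(-210), -1)) = Mul(Mul(70, Pow(Add(1, Mul(70, Pow(Add(-300, -247), -1))), -1)), Pow(1085, -1)) = Mul(Mul(70, Pow(Add(1, Mul(70, Pow(-547, -1))), -1)), Rational(1, 1085)) = Mul(Mul(70, Pow(Add(1, Mul(70, Rational(-1, 547))), -1)), Rational(1, 1085)) = Mul(Mul(70, Pow(Add(1, Rational(-70, 547)), -1)), Rational(1, 1085)) = Mul(Mul(70, Pow(Rational(477, 547), -1)), Rational(1, 1085)) = Mul(Mul(70, Rational(547, 477)), Rational(1, 1085)) = Mul(Rational(38290, 477), Rational(1, 1085)) = Rational(1094, 14787)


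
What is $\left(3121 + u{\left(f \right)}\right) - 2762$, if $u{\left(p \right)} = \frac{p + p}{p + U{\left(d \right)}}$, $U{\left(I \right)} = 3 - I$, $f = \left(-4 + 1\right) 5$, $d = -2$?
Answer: $362$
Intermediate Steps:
$f = -15$ ($f = \left(-3\right) 5 = -15$)
$u{\left(p \right)} = \frac{2 p}{5 + p}$ ($u{\left(p \right)} = \frac{p + p}{p + \left(3 - -2\right)} = \frac{2 p}{p + \left(3 + 2\right)} = \frac{2 p}{p + 5} = \frac{2 p}{5 + p}$)
$\left(3121 + u{\left(f \right)}\right) - 2762 = \left(3121 + 2 \left(-15\right) \frac{1}{5 - 15}\right) - 2762 = \left(3121 + 2 \left(-15\right) \frac{1}{-10}\right) - 2762 = \left(3121 + 2 \left(-15\right) \left(- \frac{1}{10}\right)\right) - 2762 = \left(3121 + 3\right) - 2762 = 3124 - 2762 = 362$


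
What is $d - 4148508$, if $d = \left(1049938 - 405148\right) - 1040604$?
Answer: $-4544322$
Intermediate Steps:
$d = -395814$ ($d = 644790 - 1040604 = -395814$)
$d - 4148508 = -395814 - 4148508 = -4544322$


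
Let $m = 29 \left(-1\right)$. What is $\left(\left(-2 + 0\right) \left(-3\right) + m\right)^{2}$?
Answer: $529$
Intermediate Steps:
$m = -29$
$\left(\left(-2 + 0\right) \left(-3\right) + m\right)^{2} = \left(\left(-2 + 0\right) \left(-3\right) - 29\right)^{2} = \left(\left(-2\right) \left(-3\right) - 29\right)^{2} = \left(6 - 29\right)^{2} = \left(-23\right)^{2} = 529$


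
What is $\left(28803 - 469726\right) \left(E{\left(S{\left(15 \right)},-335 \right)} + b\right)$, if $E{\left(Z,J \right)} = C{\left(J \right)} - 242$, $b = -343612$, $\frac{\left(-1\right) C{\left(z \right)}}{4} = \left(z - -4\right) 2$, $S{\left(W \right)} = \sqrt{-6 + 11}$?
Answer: $150445573138$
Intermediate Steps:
$S{\left(W \right)} = \sqrt{5}$
$C{\left(z \right)} = -32 - 8 z$ ($C{\left(z \right)} = - 4 \left(z - -4\right) 2 = - 4 \left(z + 4\right) 2 = - 4 \left(4 + z\right) 2 = - 4 \left(8 + 2 z\right) = -32 - 8 z$)
$E{\left(Z,J \right)} = -274 - 8 J$ ($E{\left(Z,J \right)} = \left(-32 - 8 J\right) - 242 = -274 - 8 J$)
$\left(28803 - 469726\right) \left(E{\left(S{\left(15 \right)},-335 \right)} + b\right) = \left(28803 - 469726\right) \left(\left(-274 - -2680\right) - 343612\right) = - 440923 \left(\left(-274 + 2680\right) - 343612\right) = - 440923 \left(2406 - 343612\right) = \left(-440923\right) \left(-341206\right) = 150445573138$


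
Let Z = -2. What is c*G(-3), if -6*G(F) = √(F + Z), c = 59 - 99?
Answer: 20*I*√5/3 ≈ 14.907*I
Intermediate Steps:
c = -40
G(F) = -√(-2 + F)/6 (G(F) = -√(F - 2)/6 = -√(-2 + F)/6)
c*G(-3) = -(-20)*√(-2 - 3)/3 = -(-20)*√(-5)/3 = -(-20)*I*√5/3 = 20*I*√5/3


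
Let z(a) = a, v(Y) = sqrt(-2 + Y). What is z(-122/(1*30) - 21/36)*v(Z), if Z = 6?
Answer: -93/10 ≈ -9.3000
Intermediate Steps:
z(-122/(1*30) - 21/36)*v(Z) = (-122/(1*30) - 21/36)*sqrt(-2 + 6) = (-122/30 - 21*1/36)*sqrt(4) = (-122*1/30 - 7/12)*2 = (-61/15 - 7/12)*2 = -93/20*2 = -93/10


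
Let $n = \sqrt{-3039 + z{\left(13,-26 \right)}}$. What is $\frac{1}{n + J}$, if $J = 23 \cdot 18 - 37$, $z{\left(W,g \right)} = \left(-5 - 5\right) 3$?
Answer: $\frac{377}{145198} - \frac{3 i \sqrt{341}}{145198} \approx 0.0025965 - 0.00038154 i$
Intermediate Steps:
$z{\left(W,g \right)} = -30$ ($z{\left(W,g \right)} = \left(-10\right) 3 = -30$)
$n = 3 i \sqrt{341}$ ($n = \sqrt{-3039 - 30} = \sqrt{-3069} = 3 i \sqrt{341} \approx 55.399 i$)
$J = 377$ ($J = 414 - 37 = 377$)
$\frac{1}{n + J} = \frac{1}{3 i \sqrt{341} + 377} = \frac{1}{377 + 3 i \sqrt{341}}$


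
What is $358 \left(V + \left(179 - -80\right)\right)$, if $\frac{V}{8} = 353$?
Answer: $1103714$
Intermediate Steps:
$V = 2824$ ($V = 8 \cdot 353 = 2824$)
$358 \left(V + \left(179 - -80\right)\right) = 358 \left(2824 + \left(179 - -80\right)\right) = 358 \left(2824 + \left(179 + 80\right)\right) = 358 \left(2824 + 259\right) = 358 \cdot 3083 = 1103714$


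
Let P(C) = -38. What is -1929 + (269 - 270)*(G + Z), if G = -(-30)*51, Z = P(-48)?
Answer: -3421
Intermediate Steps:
Z = -38
G = 1530 (G = -1*(-1530) = 1530)
-1929 + (269 - 270)*(G + Z) = -1929 + (269 - 270)*(1530 - 38) = -1929 - 1*1492 = -1929 - 1492 = -3421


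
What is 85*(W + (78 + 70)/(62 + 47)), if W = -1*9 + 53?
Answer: 420240/109 ≈ 3855.4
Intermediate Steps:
W = 44 (W = -9 + 53 = 44)
85*(W + (78 + 70)/(62 + 47)) = 85*(44 + (78 + 70)/(62 + 47)) = 85*(44 + 148/109) = 85*(4944/109) = 420240/109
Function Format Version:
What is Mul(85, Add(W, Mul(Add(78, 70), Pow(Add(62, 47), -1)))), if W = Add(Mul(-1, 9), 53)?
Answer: Rational(420240, 109) ≈ 3855.4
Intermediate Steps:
W = 44 (W = Add(-9, 53) = 44)
Mul(85, Add(W, Mul(Add(78, 70), Pow(Add(62, 47), -1)))) = Mul(85, Add(44, Mul(Add(78, 70), Pow(Add(62, 47), -1)))) = Mul(85, Add(44, Mul(148, Pow(109, -1)))) = Mul(85, Add(44, Mul(148, Rational(1, 109)))) = Mul(85, Add(44, Rational(148, 109))) = Mul(85, Rational(4944, 109)) = Rational(420240, 109)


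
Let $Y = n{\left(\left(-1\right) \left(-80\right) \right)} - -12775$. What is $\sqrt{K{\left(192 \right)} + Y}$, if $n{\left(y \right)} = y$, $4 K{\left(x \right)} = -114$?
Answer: $\frac{\sqrt{51306}}{2} \approx 113.25$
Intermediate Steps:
$K{\left(x \right)} = - \frac{57}{2}$ ($K{\left(x \right)} = \frac{1}{4} \left(-114\right) = - \frac{57}{2}$)
$Y = 12855$ ($Y = \left(-1\right) \left(-80\right) - -12775 = 80 + 12775 = 12855$)
$\sqrt{K{\left(192 \right)} + Y} = \sqrt{- \frac{57}{2} + 12855} = \sqrt{\frac{25653}{2}} = \frac{\sqrt{51306}}{2}$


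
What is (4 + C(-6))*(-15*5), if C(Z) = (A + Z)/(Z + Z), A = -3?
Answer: -1425/4 ≈ -356.25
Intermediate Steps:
C(Z) = (-3 + Z)/(2*Z) (C(Z) = (-3 + Z)/(Z + Z) = (-3 + Z)/((2*Z)) = (-3 + Z)*(1/(2*Z)) = (-3 + Z)/(2*Z))
(4 + C(-6))*(-15*5) = (4 + (1/2)*(-3 - 6)/(-6))*(-15*5) = (4 + (1/2)*(-1/6)*(-9))*(-75) = (4 + 3/4)*(-75) = (19/4)*(-75) = -1425/4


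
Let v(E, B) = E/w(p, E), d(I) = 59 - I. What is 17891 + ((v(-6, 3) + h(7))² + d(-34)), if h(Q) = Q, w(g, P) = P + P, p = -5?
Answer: 72161/4 ≈ 18040.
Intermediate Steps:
w(g, P) = 2*P
v(E, B) = ½ (v(E, B) = E/((2*E)) = E*(1/(2*E)) = ½)
17891 + ((v(-6, 3) + h(7))² + d(-34)) = 17891 + ((½ + 7)² + (59 - 1*(-34))) = 17891 + ((15/2)² + (59 + 34)) = 17891 + (225/4 + 93) = 17891 + 597/4 = 72161/4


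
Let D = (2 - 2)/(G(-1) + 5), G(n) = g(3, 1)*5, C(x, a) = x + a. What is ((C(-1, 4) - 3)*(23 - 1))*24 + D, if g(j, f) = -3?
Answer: 0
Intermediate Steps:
C(x, a) = a + x
G(n) = -15 (G(n) = -3*5 = -15)
D = 0 (D = (2 - 2)/(-15 + 5) = 0/(-10) = 0*(-⅒) = 0)
((C(-1, 4) - 3)*(23 - 1))*24 + D = (((4 - 1) - 3)*(23 - 1))*24 + 0 = ((3 - 3)*22)*24 + 0 = (0*22)*24 + 0 = 0*24 + 0 = 0 + 0 = 0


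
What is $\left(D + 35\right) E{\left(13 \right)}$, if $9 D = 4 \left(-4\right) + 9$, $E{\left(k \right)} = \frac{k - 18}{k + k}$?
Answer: $- \frac{770}{117} \approx -6.5812$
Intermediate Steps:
$E{\left(k \right)} = \frac{-18 + k}{2 k}$
$D = - \frac{7}{9}$ ($D = \frac{4 \left(-4\right) + 9}{9} = \frac{-16 + 9}{9} = \frac{1}{9} \left(-7\right) = - \frac{7}{9} \approx -0.77778$)
$\left(D + 35\right) E{\left(13 \right)} = \left(- \frac{7}{9} + 35\right) \frac{-18 + 13}{2 \cdot 13} = \frac{308 \cdot \frac{1}{2} \cdot \frac{1}{13} \left(-5\right)}{9} = \frac{308}{9} \left(- \frac{5}{26}\right) = - \frac{770}{117}$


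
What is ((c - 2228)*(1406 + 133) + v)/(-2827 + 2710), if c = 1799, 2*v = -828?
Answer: 73405/13 ≈ 5646.5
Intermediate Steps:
v = -414 (v = (1/2)*(-828) = -414)
((c - 2228)*(1406 + 133) + v)/(-2827 + 2710) = ((1799 - 2228)*(1406 + 133) - 414)/(-2827 + 2710) = (-429*1539 - 414)/(-117) = (-660231 - 414)*(-1/117) = -660645*(-1/117) = 73405/13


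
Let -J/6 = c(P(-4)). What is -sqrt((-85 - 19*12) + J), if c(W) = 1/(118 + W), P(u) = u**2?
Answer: -I*sqrt(1405258)/67 ≈ -17.693*I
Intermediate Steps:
J = -3/67 (J = -6/(118 + (-4)**2) = -6/(118 + 16) = -6/134 = -6*1/134 = -3/67 ≈ -0.044776)
-sqrt((-85 - 19*12) + J) = -sqrt((-85 - 19*12) - 3/67) = -sqrt((-85 - 228) - 3/67) = -sqrt(-313 - 3/67) = -sqrt(-20974/67) = -I*sqrt(1405258)/67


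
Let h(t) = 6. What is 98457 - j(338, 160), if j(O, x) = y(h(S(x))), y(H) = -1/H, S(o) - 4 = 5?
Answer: 590743/6 ≈ 98457.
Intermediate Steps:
S(o) = 9 (S(o) = 4 + 5 = 9)
j(O, x) = -⅙ (j(O, x) = -1/6 = -1*⅙ = -⅙)
98457 - j(338, 160) = 98457 - 1*(-⅙) = 98457 + ⅙ = 590743/6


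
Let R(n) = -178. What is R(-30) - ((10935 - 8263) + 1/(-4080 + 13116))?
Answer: -25752601/9036 ≈ -2850.0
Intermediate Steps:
R(-30) - ((10935 - 8263) + 1/(-4080 + 13116)) = -178 - ((10935 - 8263) + 1/(-4080 + 13116)) = -178 - (2672 + 1/9036) = -178 - 1*24144193/9036 = -178 - 24144193/9036 = -25752601/9036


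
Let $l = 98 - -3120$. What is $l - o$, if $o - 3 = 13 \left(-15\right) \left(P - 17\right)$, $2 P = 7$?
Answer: $\frac{1165}{2} \approx 582.5$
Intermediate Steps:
$P = \frac{7}{2}$ ($P = \frac{1}{2} \cdot 7 = \frac{7}{2} \approx 3.5$)
$l = 3218$ ($l = 98 + 3120 = 3218$)
$o = \frac{5271}{2}$ ($o = 3 + 13 \left(-15\right) \left(\frac{7}{2} - 17\right) = 3 - 195 \left(\frac{7}{2} - 17\right) = 3 - - \frac{5265}{2} = 3 + \frac{5265}{2} = \frac{5271}{2} \approx 2635.5$)
$l - o = 3218 - \frac{5271}{2} = \frac{1165}{2}$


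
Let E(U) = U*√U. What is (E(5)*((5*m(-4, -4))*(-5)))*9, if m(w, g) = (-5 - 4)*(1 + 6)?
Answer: 70875*√5 ≈ 1.5848e+5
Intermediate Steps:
E(U) = U^(3/2)
m(w, g) = -63 (m(w, g) = -9*7 = -63)
(E(5)*((5*m(-4, -4))*(-5)))*9 = (5^(3/2)*((5*(-63))*(-5)))*9 = ((5*√5)*(-315*(-5)))*9 = ((5*√5)*1575)*9 = (7875*√5)*9 = 70875*√5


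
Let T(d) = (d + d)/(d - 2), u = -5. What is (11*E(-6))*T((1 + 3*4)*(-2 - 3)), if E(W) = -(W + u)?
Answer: 15730/67 ≈ 234.78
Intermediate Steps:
T(d) = 2*d/(-2 + d) (T(d) = (2*d)/(-2 + d) = 2*d/(-2 + d))
E(W) = 5 - W (E(W) = -(W - 5) = -(-5 + W) = 5 - W)
(11*E(-6))*T((1 + 3*4)*(-2 - 3)) = (11*(5 - 1*(-6)))*(2*((1 + 3*4)*(-2 - 3))/(-2 + (1 + 3*4)*(-2 - 3))) = (11*(5 + 6))*(2*((1 + 12)*(-5))/(-2 + (1 + 12)*(-5))) = (11*11)*(2*(13*(-5))/(-2 + 13*(-5))) = 121*(2*(-65)/(-2 - 65)) = 121*(2*(-65)/(-67)) = 121*(2*(-65)*(-1/67)) = 121*(130/67) = 15730/67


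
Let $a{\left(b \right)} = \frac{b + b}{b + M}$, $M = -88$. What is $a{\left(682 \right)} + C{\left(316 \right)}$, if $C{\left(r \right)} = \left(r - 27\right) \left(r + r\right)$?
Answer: $\frac{4931558}{27} \approx 1.8265 \cdot 10^{5}$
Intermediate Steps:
$C{\left(r \right)} = 2 r \left(-27 + r\right)$ ($C{\left(r \right)} = \left(-27 + r\right) 2 r = 2 r \left(-27 + r\right)$)
$a{\left(b \right)} = \frac{2 b}{-88 + b}$ ($a{\left(b \right)} = \frac{b + b}{b - 88} = \frac{2 b}{-88 + b}$)
$a{\left(682 \right)} + C{\left(316 \right)} = 2 \cdot 682 \frac{1}{-88 + 682} + 2 \cdot 316 \left(-27 + 316\right) = 2 \cdot 682 \cdot \frac{1}{594} + 2 \cdot 316 \cdot 289 = 2 \cdot 682 \cdot \frac{1}{594} + 182648 = \frac{62}{27} + 182648 = \frac{4931558}{27}$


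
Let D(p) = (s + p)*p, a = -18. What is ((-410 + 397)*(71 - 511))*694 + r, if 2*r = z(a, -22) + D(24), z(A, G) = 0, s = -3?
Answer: 3969932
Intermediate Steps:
D(p) = p*(-3 + p) (D(p) = (-3 + p)*p = p*(-3 + p))
r = 252 (r = (0 + 24*(-3 + 24))/2 = (0 + 24*21)/2 = (0 + 504)/2 = (1/2)*504 = 252)
((-410 + 397)*(71 - 511))*694 + r = ((-410 + 397)*(71 - 511))*694 + 252 = -13*(-440)*694 + 252 = 5720*694 + 252 = 3969680 + 252 = 3969932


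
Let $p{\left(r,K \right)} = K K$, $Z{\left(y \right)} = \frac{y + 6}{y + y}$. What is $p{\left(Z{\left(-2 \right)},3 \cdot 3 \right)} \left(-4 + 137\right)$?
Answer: $10773$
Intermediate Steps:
$Z{\left(y \right)} = \frac{6 + y}{2 y}$
$p{\left(r,K \right)} = K^{2}$
$p{\left(Z{\left(-2 \right)},3 \cdot 3 \right)} \left(-4 + 137\right) = \left(3 \cdot 3\right)^{2} \left(-4 + 137\right) = 9^{2} \cdot 133 = 81 \cdot 133 = 10773$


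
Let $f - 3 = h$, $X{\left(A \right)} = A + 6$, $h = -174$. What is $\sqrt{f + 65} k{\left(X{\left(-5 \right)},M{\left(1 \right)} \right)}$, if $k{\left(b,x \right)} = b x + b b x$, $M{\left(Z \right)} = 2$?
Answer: $4 i \sqrt{106} \approx 41.182 i$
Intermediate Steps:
$X{\left(A \right)} = 6 + A$
$k{\left(b,x \right)} = b x + x b^{2}$ ($k{\left(b,x \right)} = b x + b^{2} x = b x + x b^{2}$)
$f = -171$ ($f = 3 - 174 = -171$)
$\sqrt{f + 65} k{\left(X{\left(-5 \right)},M{\left(1 \right)} \right)} = \sqrt{-171 + 65} \left(6 - 5\right) 2 \left(1 + \left(6 - 5\right)\right) = \sqrt{-106} \cdot 1 \cdot 2 \left(1 + 1\right) = i \sqrt{106} \cdot 1 \cdot 2 \cdot 2 = i \sqrt{106} \cdot 4 = 4 i \sqrt{106}$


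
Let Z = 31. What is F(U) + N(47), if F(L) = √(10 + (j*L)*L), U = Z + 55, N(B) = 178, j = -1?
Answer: 178 + I*√7386 ≈ 178.0 + 85.942*I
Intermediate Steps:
U = 86 (U = 31 + 55 = 86)
F(L) = √(10 - L²) (F(L) = √(10 + (-L)*L) = √(10 - L²))
F(U) + N(47) = √(10 - 1*86²) + 178 = √(10 - 1*7396) + 178 = √(10 - 7396) + 178 = √(-7386) + 178 = I*√7386 + 178 = 178 + I*√7386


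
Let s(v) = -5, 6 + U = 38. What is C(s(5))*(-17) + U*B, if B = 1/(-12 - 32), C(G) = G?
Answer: 927/11 ≈ 84.273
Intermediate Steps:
U = 32 (U = -6 + 38 = 32)
B = -1/44 (B = 1/(-44) = -1/44 ≈ -0.022727)
C(s(5))*(-17) + U*B = -5*(-17) + 32*(-1/44) = 85 - 8/11 = 927/11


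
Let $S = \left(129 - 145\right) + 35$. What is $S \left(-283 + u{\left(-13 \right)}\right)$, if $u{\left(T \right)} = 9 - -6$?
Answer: $-5092$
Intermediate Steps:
$u{\left(T \right)} = 15$ ($u{\left(T \right)} = 9 + 6 = 15$)
$S = 19$ ($S = -16 + 35 = 19$)
$S \left(-283 + u{\left(-13 \right)}\right) = 19 \left(-283 + 15\right) = 19 \left(-268\right) = -5092$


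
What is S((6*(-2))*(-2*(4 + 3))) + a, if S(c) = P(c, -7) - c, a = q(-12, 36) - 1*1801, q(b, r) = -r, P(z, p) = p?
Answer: -2012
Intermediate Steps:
a = -1837 (a = -1*36 - 1*1801 = -36 - 1801 = -1837)
S(c) = -7 - c
S((6*(-2))*(-2*(4 + 3))) + a = (-7 - 6*(-2)*(-2*(4 + 3))) - 1837 = (-7 - (-12)*(-2*7)) - 1837 = (-7 - (-12)*(-14)) - 1837 = (-7 - 1*168) - 1837 = (-7 - 168) - 1837 = -175 - 1837 = -2012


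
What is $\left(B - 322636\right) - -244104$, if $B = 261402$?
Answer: $182870$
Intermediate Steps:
$\left(B - 322636\right) - -244104 = \left(261402 - 322636\right) - -244104 = -61234 + 244104 = 182870$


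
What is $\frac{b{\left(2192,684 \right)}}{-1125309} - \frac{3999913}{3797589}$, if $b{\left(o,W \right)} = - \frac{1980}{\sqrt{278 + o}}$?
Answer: $- \frac{3999913}{3797589} + \frac{66 \sqrt{2470}}{92650441} \approx -1.0532$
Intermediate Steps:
$b{\left(o,W \right)} = - \frac{1980}{\sqrt{278 + o}}$
$\frac{b{\left(2192,684 \right)}}{-1125309} - \frac{3999913}{3797589} = \frac{\left(-1980\right) \frac{1}{\sqrt{278 + 2192}}}{-1125309} - \frac{3999913}{3797589} = - \frac{1980}{\sqrt{2470}} \left(- \frac{1}{1125309}\right) - \frac{3999913}{3797589} = - 1980 \frac{\sqrt{2470}}{2470} \left(- \frac{1}{1125309}\right) - \frac{3999913}{3797589} = - \frac{198 \sqrt{2470}}{247} \left(- \frac{1}{1125309}\right) - \frac{3999913}{3797589} = \frac{66 \sqrt{2470}}{92650441} - \frac{3999913}{3797589} = - \frac{3999913}{3797589} + \frac{66 \sqrt{2470}}{92650441}$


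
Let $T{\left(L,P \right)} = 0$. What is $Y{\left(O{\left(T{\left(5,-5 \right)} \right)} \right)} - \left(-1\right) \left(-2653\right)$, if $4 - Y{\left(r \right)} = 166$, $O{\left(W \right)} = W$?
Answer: $-2815$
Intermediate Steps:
$Y{\left(r \right)} = -162$ ($Y{\left(r \right)} = 4 - 166 = -162$)
$Y{\left(O{\left(T{\left(5,-5 \right)} \right)} \right)} - \left(-1\right) \left(-2653\right) = -162 - \left(-1\right) \left(-2653\right) = -162 - 2653 = -2815$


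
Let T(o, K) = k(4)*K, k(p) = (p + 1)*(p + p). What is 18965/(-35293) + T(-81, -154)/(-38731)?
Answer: -6715955/17752379 ≈ -0.37831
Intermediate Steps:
k(p) = 2*p*(1 + p) (k(p) = (1 + p)*(2*p) = 2*p*(1 + p))
T(o, K) = 40*K (T(o, K) = (2*4*(1 + 4))*K = (2*4*5)*K = 40*K)
18965/(-35293) + T(-81, -154)/(-38731) = 18965/(-35293) + (40*(-154))/(-38731) = 18965*(-1/35293) - 6160*(-1/38731) = -18965/35293 + 80/503 = -6715955/17752379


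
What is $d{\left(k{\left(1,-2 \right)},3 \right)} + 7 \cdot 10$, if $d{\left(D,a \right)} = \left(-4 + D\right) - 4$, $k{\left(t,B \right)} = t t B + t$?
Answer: $61$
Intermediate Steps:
$k{\left(t,B \right)} = t + B t^{2}$ ($k{\left(t,B \right)} = t^{2} B + t = B t^{2} + t = t + B t^{2}$)
$d{\left(D,a \right)} = -8 + D$
$d{\left(k{\left(1,-2 \right)},3 \right)} + 7 \cdot 10 = \left(-8 + 1 \left(1 - 2\right)\right) + 7 \cdot 10 = \left(-8 + 1 \left(1 - 2\right)\right) + 70 = \left(-8 + 1 \left(-1\right)\right) + 70 = \left(-8 - 1\right) + 70 = -9 + 70 = 61$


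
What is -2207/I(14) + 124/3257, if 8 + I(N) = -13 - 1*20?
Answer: 7193283/133537 ≈ 53.867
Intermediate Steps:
I(N) = -41 (I(N) = -8 + (-13 - 1*20) = -8 + (-13 - 20) = -8 - 33 = -41)
-2207/I(14) + 124/3257 = -2207/(-41) + 124/3257 = -2207*(-1/41) + 124*(1/3257) = 2207/41 + 124/3257 = 7193283/133537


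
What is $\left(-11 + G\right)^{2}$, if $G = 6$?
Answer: $25$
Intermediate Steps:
$\left(-11 + G\right)^{2} = \left(-11 + 6\right)^{2} = \left(-5\right)^{2} = 25$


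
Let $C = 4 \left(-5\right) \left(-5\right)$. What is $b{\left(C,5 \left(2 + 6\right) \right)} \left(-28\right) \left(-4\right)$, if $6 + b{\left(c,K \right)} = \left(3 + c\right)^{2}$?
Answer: $1187536$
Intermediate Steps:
$C = 100$ ($C = \left(-20\right) \left(-5\right) = 100$)
$b{\left(c,K \right)} = -6 + \left(3 + c\right)^{2}$
$b{\left(C,5 \left(2 + 6\right) \right)} \left(-28\right) \left(-4\right) = \left(-6 + \left(3 + 100\right)^{2}\right) \left(-28\right) \left(-4\right) = \left(-6 + 103^{2}\right) \left(-28\right) \left(-4\right) = \left(-6 + 10609\right) \left(-28\right) \left(-4\right) = 10603 \left(-28\right) \left(-4\right) = \left(-296884\right) \left(-4\right) = 1187536$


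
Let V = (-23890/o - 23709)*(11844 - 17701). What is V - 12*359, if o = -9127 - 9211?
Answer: 1273131005680/9169 ≈ 1.3885e+8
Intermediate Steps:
o = -18338
V = 1273170505732/9169 (V = (-23890/(-18338) - 23709)*(11844 - 17701) = (-23890*(-1/18338) - 23709)*(-5857) = (11945/9169 - 23709)*(-5857) = -217375876/9169*(-5857) = 1273170505732/9169 ≈ 1.3886e+8)
V - 12*359 = 1273170505732/9169 - 12*359 = 1273170505732/9169 - 1*4308 = 1273170505732/9169 - 4308 = 1273131005680/9169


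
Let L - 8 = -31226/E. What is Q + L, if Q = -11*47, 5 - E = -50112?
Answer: -25540779/50117 ≈ -509.62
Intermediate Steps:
E = 50117 (E = 5 - 1*(-50112) = 5 + 50112 = 50117)
L = 369710/50117 (L = 8 - 31226/50117 = 369710/50117 ≈ 7.3769)
Q = -517
Q + L = -517 + 369710/50117 = -25540779/50117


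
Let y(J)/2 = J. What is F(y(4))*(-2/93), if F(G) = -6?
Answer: 4/31 ≈ 0.12903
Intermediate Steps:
y(J) = 2*J
F(y(4))*(-2/93) = -(-12)/93 = -6*(-2/93) = 4/31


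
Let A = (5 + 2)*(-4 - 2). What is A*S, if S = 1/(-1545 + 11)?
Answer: 21/767 ≈ 0.027379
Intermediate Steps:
S = -1/1534 (S = 1/(-1534) = -1/1534 ≈ -0.00065189)
A = -42 (A = 7*(-6) = -42)
A*S = -42*(-1/1534) = 21/767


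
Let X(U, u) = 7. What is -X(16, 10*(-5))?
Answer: -7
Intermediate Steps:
-X(16, 10*(-5)) = -1*7 = -7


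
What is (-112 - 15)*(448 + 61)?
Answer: -64643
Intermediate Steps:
(-112 - 15)*(448 + 61) = -127*509 = -64643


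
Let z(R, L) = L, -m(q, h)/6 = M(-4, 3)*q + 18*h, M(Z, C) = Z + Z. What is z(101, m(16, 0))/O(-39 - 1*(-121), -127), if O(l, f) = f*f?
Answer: 768/16129 ≈ 0.047616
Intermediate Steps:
M(Z, C) = 2*Z
m(q, h) = -108*h + 48*q (m(q, h) = -6*((2*(-4))*q + 18*h) = -6*(-8*q + 18*h) = -108*h + 48*q)
O(l, f) = f**2
z(101, m(16, 0))/O(-39 - 1*(-121), -127) = (-108*0 + 48*16)/((-127)**2) = (0 + 768)/16129 = 768*(1/16129) = 768/16129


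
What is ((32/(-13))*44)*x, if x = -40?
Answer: 56320/13 ≈ 4332.3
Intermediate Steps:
((32/(-13))*44)*x = ((32/(-13))*44)*(-40) = ((32*(-1/13))*44)*(-40) = -32/13*44*(-40) = -1408/13*(-40) = 56320/13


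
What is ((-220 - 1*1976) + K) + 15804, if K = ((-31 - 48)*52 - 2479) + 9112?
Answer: 16133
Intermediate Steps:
K = 2525 (K = (-79*52 - 2479) + 9112 = (-4108 - 2479) + 9112 = -6587 + 9112 = 2525)
((-220 - 1*1976) + K) + 15804 = ((-220 - 1*1976) + 2525) + 15804 = ((-220 - 1976) + 2525) + 15804 = (-2196 + 2525) + 15804 = 329 + 15804 = 16133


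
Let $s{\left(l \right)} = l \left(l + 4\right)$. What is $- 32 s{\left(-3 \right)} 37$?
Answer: $3552$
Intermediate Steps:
$s{\left(l \right)} = l \left(4 + l\right)$
$- 32 s{\left(-3 \right)} 37 = - 32 \left(- 3 \left(4 - 3\right)\right) 37 = - 32 \left(\left(-3\right) 1\right) 37 = \left(-32\right) \left(-3\right) 37 = 96 \cdot 37 = 3552$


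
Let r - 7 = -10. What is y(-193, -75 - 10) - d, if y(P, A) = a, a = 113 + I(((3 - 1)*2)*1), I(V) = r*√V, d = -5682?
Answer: 5789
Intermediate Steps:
r = -3 (r = 7 - 10 = -3)
I(V) = -3*√V
a = 107 (a = 113 - 3*√2*√(3 - 1) = 113 - 3*√((2*2)*1) = 113 - 3*√(4*1) = 113 - 3*√4 = 113 - 3*2 = 113 - 6 = 107)
y(P, A) = 107
y(-193, -75 - 10) - d = 107 - 1*(-5682) = 107 + 5682 = 5789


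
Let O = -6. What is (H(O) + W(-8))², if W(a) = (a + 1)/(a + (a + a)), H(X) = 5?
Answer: 16129/576 ≈ 28.002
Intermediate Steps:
W(a) = (1 + a)/(3*a) (W(a) = (1 + a)/(a + 2*a) = (1 + a)/((3*a)) = (1 + a)*(1/(3*a)) = (1 + a)/(3*a))
(H(O) + W(-8))² = (5 + (⅓)*(1 - 8)/(-8))² = (5 + (⅓)*(-⅛)*(-7))² = (5 + 7/24)² = (127/24)² = 16129/576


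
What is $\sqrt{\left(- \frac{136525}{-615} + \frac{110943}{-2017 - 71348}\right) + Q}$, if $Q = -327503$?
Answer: $\frac{i \sqrt{2961204277876444095}}{3007965} \approx 572.09 i$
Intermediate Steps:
$\sqrt{\left(- \frac{136525}{-615} + \frac{110943}{-2017 - 71348}\right) + Q} = \sqrt{\left(- \frac{136525}{-615} + \frac{110943}{-2017 - 71348}\right) - 327503} = \sqrt{\left(\left(-136525\right) \left(- \frac{1}{615}\right) + \frac{110943}{-2017 - 71348}\right) - 327503} = \sqrt{\left(\frac{27305}{123} + \frac{110943}{-73365}\right) - 327503} = \sqrt{\left(\frac{27305}{123} + 110943 \left(- \frac{1}{73365}\right)\right) - 327503} = \sqrt{\left(\frac{27305}{123} - \frac{36981}{24455}\right) - 327503} = \sqrt{\frac{663195112}{3007965} - 327503} = \sqrt{- \frac{984454366283}{3007965}} = \frac{i \sqrt{2961204277876444095}}{3007965}$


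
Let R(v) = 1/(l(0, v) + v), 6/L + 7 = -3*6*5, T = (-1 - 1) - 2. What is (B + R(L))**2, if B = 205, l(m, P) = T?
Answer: 6508132929/155236 ≈ 41924.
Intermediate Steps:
T = -4 (T = -2 - 2 = -4)
l(m, P) = -4
L = -6/97 (L = 6/(-7 - 3*6*5) = 6/(-7 - 18*5) = 6/(-7 - 90) = 6/(-97) = 6*(-1/97) = -6/97 ≈ -0.061856)
R(v) = 1/(-4 + v)
(B + R(L))**2 = (205 + 1/(-4 - 6/97))**2 = (205 + 1/(-394/97))**2 = (205 - 97/394)**2 = (80673/394)**2 = 6508132929/155236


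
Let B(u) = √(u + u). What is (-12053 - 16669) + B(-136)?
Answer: -28722 + 4*I*√17 ≈ -28722.0 + 16.492*I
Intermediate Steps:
B(u) = √2*√u (B(u) = √(2*u) = √2*√u)
(-12053 - 16669) + B(-136) = (-12053 - 16669) + √2*√(-136) = -28722 + √2*(2*I*√34) = -28722 + 4*I*√17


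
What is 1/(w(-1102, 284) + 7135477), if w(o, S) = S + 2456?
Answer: 1/7138217 ≈ 1.4009e-7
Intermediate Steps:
w(o, S) = 2456 + S
1/(w(-1102, 284) + 7135477) = 1/((2456 + 284) + 7135477) = 1/(2740 + 7135477) = 1/7138217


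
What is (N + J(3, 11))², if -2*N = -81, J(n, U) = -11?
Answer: 3481/4 ≈ 870.25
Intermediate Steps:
N = 81/2 (N = -½*(-81) = 81/2 ≈ 40.500)
(N + J(3, 11))² = (81/2 - 11)² = (59/2)² = 3481/4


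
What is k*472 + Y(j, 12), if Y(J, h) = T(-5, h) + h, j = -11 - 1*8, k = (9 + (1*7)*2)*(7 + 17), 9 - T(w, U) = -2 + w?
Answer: 260572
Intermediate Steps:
T(w, U) = 11 - w (T(w, U) = 9 - (-2 + w) = 9 + (2 - w) = 11 - w)
k = 552 (k = (9 + 7*2)*24 = (9 + 14)*24 = 23*24 = 552)
j = -19 (j = -11 - 8 = -19)
Y(J, h) = 16 + h (Y(J, h) = (11 - 1*(-5)) + h = (11 + 5) + h = 16 + h)
k*472 + Y(j, 12) = 552*472 + (16 + 12) = 260544 + 28 = 260572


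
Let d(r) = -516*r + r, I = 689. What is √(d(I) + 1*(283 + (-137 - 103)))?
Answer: 2*I*√88698 ≈ 595.64*I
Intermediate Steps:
d(r) = -515*r
√(d(I) + 1*(283 + (-137 - 103))) = √(-515*689 + 1*(283 + (-137 - 103))) = √(-354835 + 1*(283 - 240)) = √(-354835 + 1*43) = √(-354835 + 43) = √(-354792) = 2*I*√88698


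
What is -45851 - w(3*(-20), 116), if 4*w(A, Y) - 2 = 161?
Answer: -183567/4 ≈ -45892.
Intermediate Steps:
w(A, Y) = 163/4 (w(A, Y) = ½ + (¼)*161 = ½ + 161/4 = 163/4)
-45851 - w(3*(-20), 116) = -45851 - 1*163/4 = -45851 - 163/4 = -183567/4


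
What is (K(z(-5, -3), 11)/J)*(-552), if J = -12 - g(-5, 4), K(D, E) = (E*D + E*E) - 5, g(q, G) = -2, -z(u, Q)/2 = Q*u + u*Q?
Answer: -150144/5 ≈ -30029.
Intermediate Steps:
z(u, Q) = -4*Q*u (z(u, Q) = -2*(Q*u + u*Q) = -2*(Q*u + Q*u) = -4*Q*u)
K(D, E) = -5 + E² + D*E (K(D, E) = (D*E + E²) - 5 = (E² + D*E) - 5 = -5 + E² + D*E)
J = -10 (J = -12 - 1*(-2) = -12 + 2 = -10)
(K(z(-5, -3), 11)/J)*(-552) = ((-5 + 11² - 4*(-3)*(-5)*11)/(-10))*(-552) = ((-5 + 121 - 60*11)*(-⅒))*(-552) = ((-5 + 121 - 660)*(-⅒))*(-552) = -544*(-⅒)*(-552) = (272/5)*(-552) = -150144/5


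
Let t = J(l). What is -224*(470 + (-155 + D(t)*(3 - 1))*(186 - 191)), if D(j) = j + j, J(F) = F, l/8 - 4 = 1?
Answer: -99680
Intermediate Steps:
l = 40 (l = 32 + 8*1 = 32 + 8 = 40)
t = 40
D(j) = 2*j
-224*(470 + (-155 + D(t)*(3 - 1))*(186 - 191)) = -224*(470 + (-155 + (2*40)*(3 - 1))*(186 - 191)) = -224*(470 + (-155 + 80*2)*(-5)) = -224*(470 + (-155 + 160)*(-5)) = -224*(470 + 5*(-5)) = -224*(470 - 25) = -224*445 = -99680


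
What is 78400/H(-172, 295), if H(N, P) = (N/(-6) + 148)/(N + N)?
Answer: -8090880/53 ≈ -1.5266e+5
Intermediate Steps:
H(N, P) = (148 - N/6)/(2*N) (H(N, P) = (N*(-1/6) + 148)/((2*N)) = (-N/6 + 148)*(1/(2*N)) = (148 - N/6)*(1/(2*N)) = (148 - N/6)/(2*N))
78400/H(-172, 295) = 78400/(((1/12)*(888 - 1*(-172))/(-172))) = 78400/(((1/12)*(-1/172)*(888 + 172))) = 78400/(((1/12)*(-1/172)*1060)) = 78400/(-265/516) = 78400*(-516/265) = -8090880/53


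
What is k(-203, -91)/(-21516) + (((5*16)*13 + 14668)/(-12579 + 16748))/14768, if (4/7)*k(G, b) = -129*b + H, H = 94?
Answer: -28968010715/30106650288 ≈ -0.96218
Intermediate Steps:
k(G, b) = 329/2 - 903*b/4 (k(G, b) = 7*(-129*b + 94)/4 = 7*(94 - 129*b)/4 = 329/2 - 903*b/4)
k(-203, -91)/(-21516) + (((5*16)*13 + 14668)/(-12579 + 16748))/14768 = (329/2 - 903/4*(-91))/(-21516) + (((5*16)*13 + 14668)/(-12579 + 16748))/14768 = (329/2 + 82173/4)*(-1/21516) + ((80*13 + 14668)/4169)*(1/14768) = (82831/4)*(-1/21516) + ((1040 + 14668)*(1/4169))*(1/14768) = -82831/86064 + (15708*(1/4169))*(1/14768) = -82831/86064 + (1428/379)*(1/14768) = -82831/86064 + 357/1399268 = -28968010715/30106650288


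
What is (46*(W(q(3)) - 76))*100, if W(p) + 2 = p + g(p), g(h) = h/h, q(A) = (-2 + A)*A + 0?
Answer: -340400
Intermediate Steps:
q(A) = A*(-2 + A) (q(A) = A*(-2 + A) + 0 = A*(-2 + A))
g(h) = 1
W(p) = -1 + p (W(p) = -2 + (p + 1) = -2 + (1 + p) = -1 + p)
(46*(W(q(3)) - 76))*100 = (46*((-1 + 3*(-2 + 3)) - 76))*100 = (46*((-1 + 3*1) - 76))*100 = (46*((-1 + 3) - 76))*100 = (46*(2 - 76))*100 = (46*(-74))*100 = -3404*100 = -340400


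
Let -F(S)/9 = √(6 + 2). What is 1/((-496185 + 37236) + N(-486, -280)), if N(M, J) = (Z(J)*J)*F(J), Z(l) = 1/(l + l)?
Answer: -152983/70211394813 + √2/23403798271 ≈ -2.1788e-6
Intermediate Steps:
Z(l) = 1/(2*l)
F(S) = -18*√2 (F(S) = -9*√(6 + 2) = -18*√2)
N(M, J) = -9*√2 (N(M, J) = ((1/(2*J))*J)*(-18*√2) = (-18*√2)/2 = -9*√2)
1/((-496185 + 37236) + N(-486, -280)) = 1/((-496185 + 37236) - 9*√2) = 1/(-458949 - 9*√2)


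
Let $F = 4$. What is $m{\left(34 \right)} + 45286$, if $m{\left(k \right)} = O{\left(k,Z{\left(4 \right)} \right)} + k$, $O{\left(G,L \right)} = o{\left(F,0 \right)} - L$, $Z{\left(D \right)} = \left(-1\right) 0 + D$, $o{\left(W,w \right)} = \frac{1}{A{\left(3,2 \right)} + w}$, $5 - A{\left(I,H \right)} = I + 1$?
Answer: $45317$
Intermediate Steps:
$A{\left(I,H \right)} = 4 - I$ ($A{\left(I,H \right)} = 5 - \left(I + 1\right) = 5 - \left(1 + I\right) = 4 - I$)
$o{\left(W,w \right)} = \frac{1}{1 + w}$ ($o{\left(W,w \right)} = \frac{1}{\left(4 - 3\right) + w} = \frac{1}{1 + w}$)
$Z{\left(D \right)} = D$ ($Z{\left(D \right)} = 0 + D = D$)
$O{\left(G,L \right)} = 1 - L$ ($O{\left(G,L \right)} = \frac{1}{1 + 0} - L = 1^{-1} - L = 1 - L$)
$m{\left(k \right)} = -3 + k$ ($m{\left(k \right)} = \left(1 - 4\right) + k = -3 + k$)
$m{\left(34 \right)} + 45286 = \left(-3 + 34\right) + 45286 = 31 + 45286 = 45317$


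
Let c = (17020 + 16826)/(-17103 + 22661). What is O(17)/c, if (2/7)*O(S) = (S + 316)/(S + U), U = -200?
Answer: -719761/688202 ≈ -1.0459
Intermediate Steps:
c = 16923/2779 (c = 33846/5558 = 33846*(1/5558) = 16923/2779 ≈ 6.0896)
O(S) = 7*(316 + S)/(2*(-200 + S)) (O(S) = 7*((S + 316)/(S - 200))/2 = 7*((316 + S)/(-200 + S))/2 = 7*(316 + S)/(2*(-200 + S)))
O(17)/c = (7*(316 + 17)/(2*(-200 + 17)))/(16923/2779) = ((7/2)*333/(-183))*(2779/16923) = ((7/2)*(-1/183)*333)*(2779/16923) = -777/122*2779/16923 = -719761/688202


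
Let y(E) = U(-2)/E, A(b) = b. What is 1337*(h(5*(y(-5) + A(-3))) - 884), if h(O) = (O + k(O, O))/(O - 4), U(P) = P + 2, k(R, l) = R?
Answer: -22416142/19 ≈ -1.1798e+6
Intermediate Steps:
U(P) = 2 + P
y(E) = 0 (y(E) = (2 - 2)/E = 0/E = 0)
h(O) = 2*O/(-4 + O) (h(O) = (O + O)/(O - 4) = (2*O)/(-4 + O) = 2*O/(-4 + O))
1337*(h(5*(y(-5) + A(-3))) - 884) = 1337*(2*(5*(0 - 3))/(-4 + 5*(0 - 3)) - 884) = 1337*(2*(5*(-3))/(-4 + 5*(-3)) - 884) = 1337*(2*(-15)/(-4 - 15) - 884) = 1337*(2*(-15)/(-19) - 884) = 1337*(2*(-15)*(-1/19) - 884) = 1337*(30/19 - 884) = 1337*(-16766/19) = -22416142/19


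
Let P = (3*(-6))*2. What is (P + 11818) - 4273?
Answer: 7509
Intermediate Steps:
P = -36 (P = -18*2 = -36)
(P + 11818) - 4273 = (-36 + 11818) - 4273 = 11782 - 4273 = 7509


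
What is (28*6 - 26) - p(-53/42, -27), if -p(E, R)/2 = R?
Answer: 88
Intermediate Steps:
p(E, R) = -2*R
(28*6 - 26) - p(-53/42, -27) = (28*6 - 26) - (-2)*(-27) = (168 - 26) - 1*54 = 142 - 54 = 88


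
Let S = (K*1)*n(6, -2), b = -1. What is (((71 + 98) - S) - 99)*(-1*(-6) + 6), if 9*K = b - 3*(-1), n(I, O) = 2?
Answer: 2504/3 ≈ 834.67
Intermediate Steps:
K = 2/9 (K = (-1 - 3*(-1))/9 = (-1 + 3)/9 = (⅑)*2 = 2/9 ≈ 0.22222)
S = 4/9 (S = ((2/9)*1)*2 = (2/9)*2 = 4/9 ≈ 0.44444)
(((71 + 98) - S) - 99)*(-1*(-6) + 6) = (((71 + 98) - 1*4/9) - 99)*(-1*(-6) + 6) = ((169 - 4/9) - 99)*(6 + 6) = (1517/9 - 99)*12 = (626/9)*12 = 2504/3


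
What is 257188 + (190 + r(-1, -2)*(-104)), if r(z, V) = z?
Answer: 257482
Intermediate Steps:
257188 + (190 + r(-1, -2)*(-104)) = 257188 + (190 - 1*(-104)) = 257188 + (190 + 104) = 257188 + 294 = 257482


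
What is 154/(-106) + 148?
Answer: 7767/53 ≈ 146.55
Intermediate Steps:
154/(-106) + 148 = -1/106*154 + 148 = -77/53 + 148 = 7767/53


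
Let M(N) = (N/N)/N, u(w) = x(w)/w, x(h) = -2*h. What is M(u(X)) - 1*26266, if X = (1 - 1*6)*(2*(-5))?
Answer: -52533/2 ≈ -26267.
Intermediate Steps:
X = 50 (X = (1 - 6)*(-10) = -5*(-10) = 50)
u(w) = -2 (u(w) = (-2*w)/w = -2)
M(N) = 1/N
M(u(X)) - 1*26266 = 1/(-2) - 1*26266 = -1/2 - 26266 = -52533/2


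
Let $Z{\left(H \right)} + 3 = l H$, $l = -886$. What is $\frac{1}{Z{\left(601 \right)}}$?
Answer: $- \frac{1}{532489} \approx -1.878 \cdot 10^{-6}$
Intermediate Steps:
$Z{\left(H \right)} = -3 - 886 H$
$\frac{1}{Z{\left(601 \right)}} = \frac{1}{-3 - 532486} = \frac{1}{-532489} = - \frac{1}{532489}$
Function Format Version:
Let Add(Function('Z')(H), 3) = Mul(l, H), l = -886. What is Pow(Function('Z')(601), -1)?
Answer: Rational(-1, 532489) ≈ -1.8780e-6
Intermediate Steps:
Function('Z')(H) = Add(-3, Mul(-886, H))
Pow(Function('Z')(601), -1) = Pow(Add(-3, Mul(-886, 601)), -1) = Pow(Add(-3, -532486), -1) = Pow(-532489, -1) = Rational(-1, 532489)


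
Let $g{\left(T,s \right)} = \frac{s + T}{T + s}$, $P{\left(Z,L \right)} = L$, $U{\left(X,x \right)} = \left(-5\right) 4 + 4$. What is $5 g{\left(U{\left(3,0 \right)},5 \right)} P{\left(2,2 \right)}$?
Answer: $10$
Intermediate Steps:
$U{\left(X,x \right)} = -16$ ($U{\left(X,x \right)} = -20 + 4 = -16$)
$g{\left(T,s \right)} = 1$ ($g{\left(T,s \right)} = \frac{T + s}{T + s} = 1$)
$5 g{\left(U{\left(3,0 \right)},5 \right)} P{\left(2,2 \right)} = 5 \cdot 1 \cdot 2 = 5 \cdot 2 = 10$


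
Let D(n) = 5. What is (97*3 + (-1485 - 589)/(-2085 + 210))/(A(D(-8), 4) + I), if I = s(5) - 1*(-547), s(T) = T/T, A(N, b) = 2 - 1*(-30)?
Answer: 547699/1087500 ≈ 0.50363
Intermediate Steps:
A(N, b) = 32 (A(N, b) = 2 + 30 = 32)
s(T) = 1
I = 548 (I = 1 - 1*(-547) = 1 + 547 = 548)
(97*3 + (-1485 - 589)/(-2085 + 210))/(A(D(-8), 4) + I) = (97*3 + (-1485 - 589)/(-2085 + 210))/(32 + 548) = (291 - 2074/(-1875))/580 = (291 - 2074*(-1/1875))*(1/580) = (291 + 2074/1875)*(1/580) = (547699/1875)*(1/580) = 547699/1087500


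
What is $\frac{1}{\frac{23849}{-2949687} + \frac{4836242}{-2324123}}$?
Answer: $- \frac{6855435399501}{14320828165681} \approx -0.4787$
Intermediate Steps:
$\frac{1}{\frac{23849}{-2949687} + \frac{4836242}{-2324123}} = \frac{1}{23849 \left(- \frac{1}{2949687}\right) + 4836242 \left(- \frac{1}{2324123}\right)} = \frac{1}{- \frac{23849}{2949687} - \frac{4836242}{2324123}} = \frac{1}{- \frac{14320828165681}{6855435399501}} = - \frac{6855435399501}{14320828165681}$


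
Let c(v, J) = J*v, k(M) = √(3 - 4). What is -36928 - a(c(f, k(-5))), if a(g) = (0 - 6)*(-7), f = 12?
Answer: -36970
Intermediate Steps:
k(M) = I (k(M) = √(-1) = I)
a(g) = 42 (a(g) = -6*(-7) = 42)
-36928 - a(c(f, k(-5))) = -36928 - 1*42 = -36928 - 42 = -36970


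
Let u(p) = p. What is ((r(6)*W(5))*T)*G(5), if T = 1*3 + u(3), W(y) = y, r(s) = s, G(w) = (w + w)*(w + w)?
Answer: 18000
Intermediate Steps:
G(w) = 4*w² (G(w) = (2*w)*(2*w) = 4*w²)
T = 6 (T = 1*3 + 3 = 3 + 3 = 6)
((r(6)*W(5))*T)*G(5) = ((6*5)*6)*(4*5²) = (30*6)*(4*25) = 180*100 = 18000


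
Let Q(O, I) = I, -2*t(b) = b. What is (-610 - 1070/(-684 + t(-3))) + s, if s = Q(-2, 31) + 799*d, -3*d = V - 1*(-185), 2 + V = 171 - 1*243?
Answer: -8228338/273 ≈ -30140.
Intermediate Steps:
t(b) = -b/2
V = -74 (V = -2 + (171 - 1*243) = -2 + (171 - 243) = -2 - 72 = -74)
d = -37 (d = -(-74 - 1*(-185))/3 = -(-74 + 185)/3 = -⅓*111 = -37)
s = -29532 (s = 31 + 799*(-37) = 31 - 29563 = -29532)
(-610 - 1070/(-684 + t(-3))) + s = (-610 - 1070/(-684 - ½*(-3))) - 29532 = (-610 - 1070/(-684 + 3/2)) - 29532 = (-610 - 1070/(-1365/2)) - 29532 = (-610 - 2/1365*(-1070)) - 29532 = (-610 + 428/273) - 29532 = -166102/273 - 29532 = -8228338/273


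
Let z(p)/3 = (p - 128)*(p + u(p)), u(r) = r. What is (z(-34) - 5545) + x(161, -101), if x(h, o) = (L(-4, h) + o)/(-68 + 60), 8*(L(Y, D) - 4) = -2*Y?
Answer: 27515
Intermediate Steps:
L(Y, D) = 4 - Y/4 (L(Y, D) = 4 + (-2*Y)/8 = 4 - Y/4)
z(p) = 6*p*(-128 + p) (z(p) = 3*((p - 128)*(p + p)) = 3*((-128 + p)*(2*p)) = 3*(2*p*(-128 + p)) = 6*p*(-128 + p))
x(h, o) = -5/8 - o/8 (x(h, o) = ((4 - ¼*(-4)) + o)/(-68 + 60) = ((4 + 1) + o)/(-8) = (5 + o)*(-⅛) = -5/8 - o/8)
(z(-34) - 5545) + x(161, -101) = (6*(-34)*(-128 - 34) - 5545) + (-5/8 - ⅛*(-101)) = (6*(-34)*(-162) - 5545) + (-5/8 + 101/8) = (33048 - 5545) + 12 = 27503 + 12 = 27515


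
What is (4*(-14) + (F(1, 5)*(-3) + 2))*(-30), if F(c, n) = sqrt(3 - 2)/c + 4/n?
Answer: 1782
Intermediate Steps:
F(c, n) = 1/c + 4/n (F(c, n) = sqrt(1)/c + 4/n = 1/c + 4/n)
(4*(-14) + (F(1, 5)*(-3) + 2))*(-30) = (4*(-14) + ((1/1 + 4/5)*(-3) + 2))*(-30) = (-56 + ((1 + 4*(1/5))*(-3) + 2))*(-30) = (-56 + ((1 + 4/5)*(-3) + 2))*(-30) = (-56 + ((9/5)*(-3) + 2))*(-30) = (-56 + (-27/5 + 2))*(-30) = (-56 - 17/5)*(-30) = -297/5*(-30) = 1782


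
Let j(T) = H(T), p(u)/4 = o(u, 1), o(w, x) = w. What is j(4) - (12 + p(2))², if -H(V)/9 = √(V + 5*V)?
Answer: -400 - 18*√6 ≈ -444.09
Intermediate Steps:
H(V) = -9*√6*√V (H(V) = -9*√(V + 5*V) = -9*√6*√V)
p(u) = 4*u
j(T) = -9*√6*√T
j(4) - (12 + p(2))² = -9*√6*√4 - (12 + 4*2)² = -9*√6*2 - (12 + 8)² = -18*√6 - 1*20² = -18*√6 - 1*400 = -18*√6 - 400 = -400 - 18*√6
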